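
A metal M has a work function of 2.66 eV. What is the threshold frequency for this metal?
6.4319e+14 Hz

The threshold frequency is when the photon energy equals the work function:
hf₀ = φ

Solving for f₀:
f₀ = φ/h = (2.66 eV × 1.602×10⁻¹⁹ J/eV) / (6.626×10⁻³⁴ J·s)
f₀ = 6.4319e+14 Hz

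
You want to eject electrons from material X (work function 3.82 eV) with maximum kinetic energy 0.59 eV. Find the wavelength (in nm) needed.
281.14 nm

From Einstein's equation: KE_max = hc/λ - φ

Rearranging for λ:
hc/λ = KE_max + φ
λ = hc/(KE_max + φ)

Required photon energy:
E_photon = KE_max + φ = 0.59 + 3.82 = 4.41 eV

Required wavelength:
λ = hc/E_photon = (6.626×10⁻³⁴)(3×10⁸) / (4.41 × 1.602×10⁻¹⁹)
λ = 281.14 nm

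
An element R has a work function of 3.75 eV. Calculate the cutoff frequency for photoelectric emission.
9.0675e+14 Hz

The threshold frequency is when the photon energy equals the work function:
hf₀ = φ

Solving for f₀:
f₀ = φ/h = (3.75 eV × 1.602×10⁻¹⁹ J/eV) / (6.626×10⁻³⁴ J·s)
f₀ = 9.0675e+14 Hz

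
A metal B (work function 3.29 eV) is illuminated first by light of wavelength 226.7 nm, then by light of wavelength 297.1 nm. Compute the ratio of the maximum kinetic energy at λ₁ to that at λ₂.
2.4674

Using Einstein's equation: KE_max = hc/λ - φ

For λ₁ = 226.7 nm:
E₁ = hc/λ₁ = 5.4691 eV
KE₁ = E₁ - φ = 5.4691 - 3.29 = 2.1791 eV

For λ₂ = 297.1 nm:
E₂ = hc/λ₂ = 4.1731 eV
KE₂ = E₂ - φ = 4.1731 - 3.29 = 0.8831 eV

Ratio: KE₁/KE₂ = 2.1791/0.8831 = 2.4674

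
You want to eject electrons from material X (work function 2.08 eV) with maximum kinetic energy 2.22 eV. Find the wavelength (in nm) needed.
288.34 nm

From Einstein's equation: KE_max = hc/λ - φ

Rearranging for λ:
hc/λ = KE_max + φ
λ = hc/(KE_max + φ)

Required photon energy:
E_photon = KE_max + φ = 2.22 + 2.08 = 4.30 eV

Required wavelength:
λ = hc/E_photon = (6.626×10⁻³⁴)(3×10⁸) / (4.30 × 1.602×10⁻¹⁹)
λ = 288.34 nm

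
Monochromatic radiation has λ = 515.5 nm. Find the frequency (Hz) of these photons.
5.8156e+14 Hz

Using the wave equation: c = fλ

Solving for frequency:
f = c/λ = (3×10⁸ m/s) / (515.5×10⁻⁹ m)
f = 5.8156e+14 Hz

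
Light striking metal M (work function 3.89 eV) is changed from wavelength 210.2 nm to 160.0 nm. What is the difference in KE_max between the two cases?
1.8506 eV

Using Einstein's equation: KE_max = hc/λ - φ

For λ₁ = 210.2 nm:
KE₁ = hc/λ₁ - φ = 5.8984 - 3.89 = 2.0084 eV

For λ₂ = 160.0 nm:
KE₂ = hc/λ₂ - φ = 7.7490 - 3.89 = 3.8590 eV

Change in KE:
ΔKE = KE₂ - KE₁ = 3.8590 - 2.0084 = 1.8506 eV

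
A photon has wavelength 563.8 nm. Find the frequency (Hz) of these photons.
5.3174e+14 Hz

Using the wave equation: c = fλ

Solving for frequency:
f = c/λ = (3×10⁸ m/s) / (563.8×10⁻⁹ m)
f = 5.3174e+14 Hz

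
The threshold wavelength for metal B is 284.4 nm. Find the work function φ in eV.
4.36 eV

At the threshold wavelength, photon energy equals work function:
φ = hc/λ₀

Calculating:
φ = (6.626×10⁻³⁴ J·s)(3×10⁸ m/s) / (284.4×10⁻⁹ m)
φ = 4.36 eV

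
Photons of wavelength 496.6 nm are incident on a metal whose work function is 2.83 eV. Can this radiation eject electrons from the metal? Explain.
No

For photoemission, the photon energy must exceed the work function.

Photon energy: E = hc/λ = 2.4967 eV
Work function: φ = 2.83 eV

Since E_photon (2.4967 eV) < φ (2.83 eV), photoemission will NOT occur.
The threshold wavelength is λ₀ = hc/φ = 438.1 nm.
Since 496.6 nm > 438.1 nm, the photons lack sufficient energy.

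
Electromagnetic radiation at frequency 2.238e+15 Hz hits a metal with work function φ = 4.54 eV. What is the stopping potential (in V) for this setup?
4.7156 V

The stopping potential V_s satisfies: eV_s = KE_max

First, find KE_max using Einstein's equation:
E_photon = hf = (6.626×10⁻³⁴ J·s)(2.238e+15 Hz) = 9.2556 eV
KE_max = E_photon - φ = 9.2556 - 4.54 = 4.7156 eV

Since eV_s = KE_max:
V_s = KE_max/e = 4.7156 V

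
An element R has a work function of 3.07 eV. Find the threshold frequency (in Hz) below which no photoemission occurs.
7.4232e+14 Hz

The threshold frequency is when the photon energy equals the work function:
hf₀ = φ

Solving for f₀:
f₀ = φ/h = (3.07 eV × 1.602×10⁻¹⁹ J/eV) / (6.626×10⁻³⁴ J·s)
f₀ = 7.4232e+14 Hz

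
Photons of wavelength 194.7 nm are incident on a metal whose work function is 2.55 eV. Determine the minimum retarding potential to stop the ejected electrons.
3.8180 V

The stopping potential V_s satisfies: eV_s = KE_max

First, find KE_max using Einstein's equation:
E_photon = hc/λ = 6.3680 eV
KE_max = E_photon - φ = 6.3680 - 2.55 = 3.8180 eV

Since eV_s = KE_max:
V_s = KE_max/e = 3.8180 V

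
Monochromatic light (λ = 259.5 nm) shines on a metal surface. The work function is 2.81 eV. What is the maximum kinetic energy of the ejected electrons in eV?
1.9678 eV

Using Einstein's photoelectric equation: KE_max = hf - φ = hc/λ - φ

First, calculate the photon energy:
E_photon = hc/λ = (6.626×10⁻³⁴ J·s)(3×10⁸ m/s) / (259.5×10⁻⁹ m)
E_photon = 4.7778 eV

Then, the maximum kinetic energy:
KE_max = E_photon - φ = 4.7778 eV - 2.81 eV = 1.9678 eV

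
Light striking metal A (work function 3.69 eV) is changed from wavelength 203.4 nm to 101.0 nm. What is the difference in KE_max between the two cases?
6.1801 eV

Using Einstein's equation: KE_max = hc/λ - φ

For λ₁ = 203.4 nm:
KE₁ = hc/λ₁ - φ = 6.0956 - 3.69 = 2.4056 eV

For λ₂ = 101.0 nm:
KE₂ = hc/λ₂ - φ = 12.2757 - 3.69 = 8.5857 eV

Change in KE:
ΔKE = KE₂ - KE₁ = 8.5857 - 2.4056 = 6.1801 eV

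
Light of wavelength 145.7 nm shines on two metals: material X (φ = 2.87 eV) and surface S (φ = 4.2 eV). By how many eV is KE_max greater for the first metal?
1.3300 eV

Using KE_max = hc/λ - φ for each metal:

Photon energy: E = hc/λ = 8.5096 eV

For material X (φ₁ = 2.87 eV):
KE₁ = E - φ₁ = 8.5096 - 2.87 = 5.6396 eV

For surface S (φ₂ = 4.2 eV):
KE₂ = E - φ₂ = 8.5096 - 4.2 = 4.3096 eV

Difference:
ΔKE = KE₁ - KE₂ = 5.6396 - 4.3096 = 1.3300 eV

Note: The difference equals the difference in work functions: 4.2 - 2.87 = 1.33 eV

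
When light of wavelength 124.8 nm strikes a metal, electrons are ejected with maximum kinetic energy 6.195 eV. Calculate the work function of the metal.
3.74 eV

From Einstein's photoelectric equation: KE_max = hf - φ = hc/λ - φ

Rearranging for φ:
φ = hc/λ - KE_max

Calculate photon energy:
E_photon = hc/λ = 9.9346 eV

Therefore:
φ = 9.9346 - 6.195 = 3.74 eV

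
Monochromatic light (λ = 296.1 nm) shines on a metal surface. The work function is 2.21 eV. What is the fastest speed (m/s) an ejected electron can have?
8.3398e+05 m/s

First, find the maximum kinetic energy:
E_photon = hc/λ = 4.1872 eV
KE_max = E_photon - φ = 4.1872 - 2.21 = 1.9772 eV

Convert to Joules: KE_max = 1.9772 × 1.602×10⁻¹⁹ J = 3.1679e-19 J

Then use KE = ½mv² to find velocity:
v = √(2·KE/m) = √(2 × 3.1679e-19 J / 9.109e-31 kg)
v = 8.3398e+05 m/s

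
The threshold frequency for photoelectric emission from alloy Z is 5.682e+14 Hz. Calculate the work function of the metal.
2.35 eV

At the threshold frequency, photon energy equals work function:
φ = hf₀

Calculating:
φ = (6.626×10⁻³⁴ J·s)(5.682e+14 Hz)
φ = 2.35 eV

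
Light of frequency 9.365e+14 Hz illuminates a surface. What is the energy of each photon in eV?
3.8731 eV

Using E = hf:

E = hf = (6.626×10⁻³⁴ J·s)(9.365e+14 Hz)
E = 3.8731 eV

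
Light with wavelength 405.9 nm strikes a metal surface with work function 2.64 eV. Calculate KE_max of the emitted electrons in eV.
0.4146 eV

Using Einstein's photoelectric equation: KE_max = hf - φ = hc/λ - φ

First, calculate the photon energy:
E_photon = hc/λ = (6.626×10⁻³⁴ J·s)(3×10⁸ m/s) / (405.9×10⁻⁹ m)
E_photon = 3.0546 eV

Then, the maximum kinetic energy:
KE_max = E_photon - φ = 3.0546 eV - 2.64 eV = 0.4146 eV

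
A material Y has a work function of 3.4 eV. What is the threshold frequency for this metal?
8.2212e+14 Hz

The threshold frequency is when the photon energy equals the work function:
hf₀ = φ

Solving for f₀:
f₀ = φ/h = (3.4 eV × 1.602×10⁻¹⁹ J/eV) / (6.626×10⁻³⁴ J·s)
f₀ = 8.2212e+14 Hz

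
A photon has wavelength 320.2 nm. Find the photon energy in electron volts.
3.8721 eV

Using E = hf = hc/λ:

E = hc/λ = (6.626×10⁻³⁴ J·s)(3×10⁸ m/s) / (320.2×10⁻⁹ m)
E = 3.8721 eV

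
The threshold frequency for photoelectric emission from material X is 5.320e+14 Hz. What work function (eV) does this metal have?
2.20 eV

At the threshold frequency, photon energy equals work function:
φ = hf₀

Calculating:
φ = (6.626×10⁻³⁴ J·s)(5.320e+14 Hz)
φ = 2.20 eV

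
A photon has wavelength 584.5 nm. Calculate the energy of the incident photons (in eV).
2.1212 eV

Using E = hf = hc/λ:

E = hc/λ = (6.626×10⁻³⁴ J·s)(3×10⁸ m/s) / (584.5×10⁻⁹ m)
E = 2.1212 eV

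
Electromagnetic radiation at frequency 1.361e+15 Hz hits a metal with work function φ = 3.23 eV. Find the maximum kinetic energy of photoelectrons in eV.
2.3986 eV

Using Einstein's photoelectric equation: KE_max = hf - φ

First, calculate the photon energy:
E_photon = hf = (6.626×10⁻³⁴ J·s)(1.361e+15 Hz)
E_photon = 5.6286 eV

Then, the maximum kinetic energy:
KE_max = E_photon - φ = 5.6286 eV - 3.23 eV = 2.3986 eV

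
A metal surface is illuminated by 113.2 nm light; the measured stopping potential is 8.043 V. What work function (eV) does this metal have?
2.91 eV

The stopping potential gives the maximum kinetic energy: KE_max = eV_s = 8.043 eV

From Einstein's photoelectric equation: KE_max = hc/λ - φ
Rearranging: φ = hc/λ - KE_max

Calculate photon energy:
E_photon = hc/λ = (6.626×10⁻³⁴ J·s)(3×10⁸ m/s) / (113.2×10⁻⁹ m) = 10.9527 eV

Therefore:
φ = 10.9527 - 8.043 = 2.91 eV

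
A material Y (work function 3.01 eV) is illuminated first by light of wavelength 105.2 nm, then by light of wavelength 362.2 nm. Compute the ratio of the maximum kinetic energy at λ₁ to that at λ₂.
21.2439

Using Einstein's equation: KE_max = hc/λ - φ

For λ₁ = 105.2 nm:
E₁ = hc/λ₁ = 11.7856 eV
KE₁ = E₁ - φ = 11.7856 - 3.01 = 8.7756 eV

For λ₂ = 362.2 nm:
E₂ = hc/λ₂ = 3.4231 eV
KE₂ = E₂ - φ = 3.4231 - 3.01 = 0.4131 eV

Ratio: KE₁/KE₂ = 8.7756/0.4131 = 21.2439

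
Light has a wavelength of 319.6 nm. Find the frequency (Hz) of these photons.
9.3802e+14 Hz

Using the wave equation: c = fλ

Solving for frequency:
f = c/λ = (3×10⁸ m/s) / (319.6×10⁻⁹ m)
f = 9.3802e+14 Hz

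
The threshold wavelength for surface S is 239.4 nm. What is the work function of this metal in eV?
5.18 eV

At the threshold wavelength, photon energy equals work function:
φ = hc/λ₀

Calculating:
φ = (6.626×10⁻³⁴ J·s)(3×10⁸ m/s) / (239.4×10⁻⁹ m)
φ = 5.18 eV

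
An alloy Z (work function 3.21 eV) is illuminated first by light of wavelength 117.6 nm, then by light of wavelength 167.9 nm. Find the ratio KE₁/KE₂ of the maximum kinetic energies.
1.7566

Using Einstein's equation: KE_max = hc/λ - φ

For λ₁ = 117.6 nm:
E₁ = hc/λ₁ = 10.5429 eV
KE₁ = E₁ - φ = 10.5429 - 3.21 = 7.3329 eV

For λ₂ = 167.9 nm:
E₂ = hc/λ₂ = 7.3844 eV
KE₂ = E₂ - φ = 7.3844 - 3.21 = 4.1744 eV

Ratio: KE₁/KE₂ = 7.3329/4.1744 = 1.7566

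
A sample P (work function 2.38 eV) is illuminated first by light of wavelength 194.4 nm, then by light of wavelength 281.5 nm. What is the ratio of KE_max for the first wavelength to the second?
1.9748

Using Einstein's equation: KE_max = hc/λ - φ

For λ₁ = 194.4 nm:
E₁ = hc/λ₁ = 6.3778 eV
KE₁ = E₁ - φ = 6.3778 - 2.38 = 3.9978 eV

For λ₂ = 281.5 nm:
E₂ = hc/λ₂ = 4.4044 eV
KE₂ = E₂ - φ = 4.4044 - 2.38 = 2.0244 eV

Ratio: KE₁/KE₂ = 3.9978/2.0244 = 1.9748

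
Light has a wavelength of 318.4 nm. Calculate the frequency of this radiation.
9.4156e+14 Hz

Using the wave equation: c = fλ

Solving for frequency:
f = c/λ = (3×10⁸ m/s) / (318.4×10⁻⁹ m)
f = 9.4156e+14 Hz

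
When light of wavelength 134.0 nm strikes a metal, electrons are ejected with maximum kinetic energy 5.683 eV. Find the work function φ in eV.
3.57 eV

From Einstein's photoelectric equation: KE_max = hf - φ = hc/λ - φ

Rearranging for φ:
φ = hc/λ - KE_max

Calculate photon energy:
E_photon = hc/λ = 9.2526 eV

Therefore:
φ = 9.2526 - 5.683 = 3.57 eV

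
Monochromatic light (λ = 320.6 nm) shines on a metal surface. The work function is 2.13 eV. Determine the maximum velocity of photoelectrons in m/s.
7.8173e+05 m/s

First, find the maximum kinetic energy:
E_photon = hc/λ = 3.8673 eV
KE_max = E_photon - φ = 3.8673 - 2.13 = 1.7373 eV

Convert to Joules: KE_max = 1.7373 × 1.602×10⁻¹⁹ J = 2.7834e-19 J

Then use KE = ½mv² to find velocity:
v = √(2·KE/m) = √(2 × 2.7834e-19 J / 9.109e-31 kg)
v = 7.8173e+05 m/s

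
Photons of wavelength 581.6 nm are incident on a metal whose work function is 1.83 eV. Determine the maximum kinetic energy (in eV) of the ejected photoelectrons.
0.3018 eV

Using Einstein's photoelectric equation: KE_max = hf - φ = hc/λ - φ

First, calculate the photon energy:
E_photon = hc/λ = (6.626×10⁻³⁴ J·s)(3×10⁸ m/s) / (581.6×10⁻⁹ m)
E_photon = 2.1318 eV

Then, the maximum kinetic energy:
KE_max = E_photon - φ = 2.1318 eV - 1.83 eV = 0.3018 eV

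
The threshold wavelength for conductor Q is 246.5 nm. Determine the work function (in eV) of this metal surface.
5.03 eV

At the threshold wavelength, photon energy equals work function:
φ = hc/λ₀

Calculating:
φ = (6.626×10⁻³⁴ J·s)(3×10⁸ m/s) / (246.5×10⁻⁹ m)
φ = 5.03 eV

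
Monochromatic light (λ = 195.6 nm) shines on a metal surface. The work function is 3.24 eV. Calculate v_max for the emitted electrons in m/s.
1.0440e+06 m/s

First, find the maximum kinetic energy:
E_photon = hc/λ = 6.3387 eV
KE_max = E_photon - φ = 6.3387 - 3.24 = 3.0987 eV

Convert to Joules: KE_max = 3.0987 × 1.602×10⁻¹⁹ J = 4.9646e-19 J

Then use KE = ½mv² to find velocity:
v = √(2·KE/m) = √(2 × 4.9646e-19 J / 9.109e-31 kg)
v = 1.0440e+06 m/s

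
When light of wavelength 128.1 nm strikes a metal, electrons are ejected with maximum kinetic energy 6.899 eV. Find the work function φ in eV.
2.78 eV

From Einstein's photoelectric equation: KE_max = hf - φ = hc/λ - φ

Rearranging for φ:
φ = hc/λ - KE_max

Calculate photon energy:
E_photon = hc/λ = 9.6787 eV

Therefore:
φ = 9.6787 - 6.899 = 2.78 eV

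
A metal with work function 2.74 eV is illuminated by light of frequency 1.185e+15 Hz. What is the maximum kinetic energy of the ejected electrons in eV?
2.1608 eV

Using Einstein's photoelectric equation: KE_max = hf - φ

First, calculate the photon energy:
E_photon = hf = (6.626×10⁻³⁴ J·s)(1.185e+15 Hz)
E_photon = 4.9008 eV

Then, the maximum kinetic energy:
KE_max = E_photon - φ = 4.9008 eV - 2.74 eV = 2.1608 eV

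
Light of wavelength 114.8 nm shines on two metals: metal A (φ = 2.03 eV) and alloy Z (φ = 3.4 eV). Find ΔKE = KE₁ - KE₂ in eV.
1.3700 eV

Using KE_max = hc/λ - φ for each metal:

Photon energy: E = hc/λ = 10.8000 eV

For metal A (φ₁ = 2.03 eV):
KE₁ = E - φ₁ = 10.8000 - 2.03 = 8.7700 eV

For alloy Z (φ₂ = 3.4 eV):
KE₂ = E - φ₂ = 10.8000 - 3.4 = 7.4000 eV

Difference:
ΔKE = KE₁ - KE₂ = 8.7700 - 7.4000 = 1.3700 eV

Note: The difference equals the difference in work functions: 3.4 - 2.03 = 1.37 eV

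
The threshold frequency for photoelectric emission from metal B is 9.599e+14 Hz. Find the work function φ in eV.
3.97 eV

At the threshold frequency, photon energy equals work function:
φ = hf₀

Calculating:
φ = (6.626×10⁻³⁴ J·s)(9.599e+14 Hz)
φ = 3.97 eV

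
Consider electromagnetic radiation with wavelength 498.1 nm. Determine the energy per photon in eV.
2.4891 eV

Using E = hf = hc/λ:

E = hc/λ = (6.626×10⁻³⁴ J·s)(3×10⁸ m/s) / (498.1×10⁻⁹ m)
E = 2.4891 eV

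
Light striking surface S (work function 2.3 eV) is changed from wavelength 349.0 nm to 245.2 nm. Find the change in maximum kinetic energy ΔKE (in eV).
1.5039 eV

Using Einstein's equation: KE_max = hc/λ - φ

For λ₁ = 349.0 nm:
KE₁ = hc/λ₁ - φ = 3.5526 - 2.3 = 1.2526 eV

For λ₂ = 245.2 nm:
KE₂ = hc/λ₂ - φ = 5.0565 - 2.3 = 2.7565 eV

Change in KE:
ΔKE = KE₂ - KE₁ = 2.7565 - 1.2526 = 1.5039 eV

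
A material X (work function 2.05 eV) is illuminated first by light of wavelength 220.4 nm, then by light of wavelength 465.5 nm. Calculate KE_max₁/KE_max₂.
5.8283

Using Einstein's equation: KE_max = hc/λ - φ

For λ₁ = 220.4 nm:
E₁ = hc/λ₁ = 5.6254 eV
KE₁ = E₁ - φ = 5.6254 - 2.05 = 3.5754 eV

For λ₂ = 465.5 nm:
E₂ = hc/λ₂ = 2.6635 eV
KE₂ = E₂ - φ = 2.6635 - 2.05 = 0.6135 eV

Ratio: KE₁/KE₂ = 3.5754/0.6135 = 5.8283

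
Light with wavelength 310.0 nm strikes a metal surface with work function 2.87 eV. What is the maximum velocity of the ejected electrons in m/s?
6.3033e+05 m/s

First, find the maximum kinetic energy:
E_photon = hc/λ = 3.9995 eV
KE_max = E_photon - φ = 3.9995 - 2.87 = 1.1295 eV

Convert to Joules: KE_max = 1.1295 × 1.602×10⁻¹⁹ J = 1.8096e-19 J

Then use KE = ½mv² to find velocity:
v = √(2·KE/m) = √(2 × 1.8096e-19 J / 9.109e-31 kg)
v = 6.3033e+05 m/s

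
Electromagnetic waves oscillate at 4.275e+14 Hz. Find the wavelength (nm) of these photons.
701.27 nm

Using the wave equation: c = fλ

Solving for wavelength:
λ = c/f = (3×10⁸ m/s) / (4.275e+14 Hz)
λ = 701.27 nm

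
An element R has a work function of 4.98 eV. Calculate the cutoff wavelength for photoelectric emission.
248.96 nm

The threshold wavelength is when the photon energy equals the work function:
hc/λ₀ = φ

Solving for λ₀:
λ₀ = hc/φ = (6.626×10⁻³⁴ J·s)(3×10⁸ m/s) / (4.98 eV × 1.602×10⁻¹⁹ J/eV)
λ₀ = 248.96 nm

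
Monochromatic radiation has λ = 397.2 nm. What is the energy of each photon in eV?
3.1215 eV

Using E = hf = hc/λ:

E = hc/λ = (6.626×10⁻³⁴ J·s)(3×10⁸ m/s) / (397.2×10⁻⁹ m)
E = 3.1215 eV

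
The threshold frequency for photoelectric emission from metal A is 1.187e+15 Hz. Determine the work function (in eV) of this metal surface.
4.91 eV

At the threshold frequency, photon energy equals work function:
φ = hf₀

Calculating:
φ = (6.626×10⁻³⁴ J·s)(1.187e+15 Hz)
φ = 4.91 eV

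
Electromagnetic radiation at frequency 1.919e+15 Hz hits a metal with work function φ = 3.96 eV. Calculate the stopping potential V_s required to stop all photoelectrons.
3.9763 V

The stopping potential V_s satisfies: eV_s = KE_max

First, find KE_max using Einstein's equation:
E_photon = hf = (6.626×10⁻³⁴ J·s)(1.919e+15 Hz) = 7.9363 eV
KE_max = E_photon - φ = 7.9363 - 3.96 = 3.9763 eV

Since eV_s = KE_max:
V_s = KE_max/e = 3.9763 V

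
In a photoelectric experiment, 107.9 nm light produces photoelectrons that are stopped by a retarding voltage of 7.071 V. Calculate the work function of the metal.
4.42 eV

The stopping potential gives the maximum kinetic energy: KE_max = eV_s = 7.071 eV

From Einstein's photoelectric equation: KE_max = hc/λ - φ
Rearranging: φ = hc/λ - KE_max

Calculate photon energy:
E_photon = hc/λ = (6.626×10⁻³⁴ J·s)(3×10⁸ m/s) / (107.9×10⁻⁹ m) = 11.4907 eV

Therefore:
φ = 11.4907 - 7.071 = 4.42 eV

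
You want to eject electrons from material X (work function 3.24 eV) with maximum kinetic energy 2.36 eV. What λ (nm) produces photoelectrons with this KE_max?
221.40 nm

From Einstein's equation: KE_max = hc/λ - φ

Rearranging for λ:
hc/λ = KE_max + φ
λ = hc/(KE_max + φ)

Required photon energy:
E_photon = KE_max + φ = 2.36 + 3.24 = 5.60 eV

Required wavelength:
λ = hc/E_photon = (6.626×10⁻³⁴)(3×10⁸) / (5.60 × 1.602×10⁻¹⁹)
λ = 221.40 nm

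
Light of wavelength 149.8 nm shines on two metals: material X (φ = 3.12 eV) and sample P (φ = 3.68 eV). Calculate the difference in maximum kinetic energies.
0.5600 eV

Using KE_max = hc/λ - φ for each metal:

Photon energy: E = hc/λ = 8.2766 eV

For material X (φ₁ = 3.12 eV):
KE₁ = E - φ₁ = 8.2766 - 3.12 = 5.1566 eV

For sample P (φ₂ = 3.68 eV):
KE₂ = E - φ₂ = 8.2766 - 3.68 = 4.5966 eV

Difference:
ΔKE = KE₁ - KE₂ = 5.1566 - 4.5966 = 0.5600 eV

Note: The difference equals the difference in work functions: 3.68 - 3.12 = 0.56 eV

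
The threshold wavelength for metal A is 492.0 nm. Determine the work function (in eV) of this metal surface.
2.52 eV

At the threshold wavelength, photon energy equals work function:
φ = hc/λ₀

Calculating:
φ = (6.626×10⁻³⁴ J·s)(3×10⁸ m/s) / (492.0×10⁻⁹ m)
φ = 2.52 eV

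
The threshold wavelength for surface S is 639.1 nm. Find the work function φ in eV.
1.94 eV

At the threshold wavelength, photon energy equals work function:
φ = hc/λ₀

Calculating:
φ = (6.626×10⁻³⁴ J·s)(3×10⁸ m/s) / (639.1×10⁻⁹ m)
φ = 1.94 eV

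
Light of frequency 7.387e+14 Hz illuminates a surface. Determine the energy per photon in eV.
3.0550 eV

Using E = hf:

E = hf = (6.626×10⁻³⁴ J·s)(7.387e+14 Hz)
E = 3.0550 eV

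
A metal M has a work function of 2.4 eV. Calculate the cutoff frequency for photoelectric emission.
5.8032e+14 Hz

The threshold frequency is when the photon energy equals the work function:
hf₀ = φ

Solving for f₀:
f₀ = φ/h = (2.4 eV × 1.602×10⁻¹⁹ J/eV) / (6.626×10⁻³⁴ J·s)
f₀ = 5.8032e+14 Hz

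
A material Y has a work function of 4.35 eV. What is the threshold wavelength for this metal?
285.02 nm

The threshold wavelength is when the photon energy equals the work function:
hc/λ₀ = φ

Solving for λ₀:
λ₀ = hc/φ = (6.626×10⁻³⁴ J·s)(3×10⁸ m/s) / (4.35 eV × 1.602×10⁻¹⁹ J/eV)
λ₀ = 285.02 nm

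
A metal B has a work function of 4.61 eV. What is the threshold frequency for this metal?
1.1147e+15 Hz

The threshold frequency is when the photon energy equals the work function:
hf₀ = φ

Solving for f₀:
f₀ = φ/h = (4.61 eV × 1.602×10⁻¹⁹ J/eV) / (6.626×10⁻³⁴ J·s)
f₀ = 1.1147e+15 Hz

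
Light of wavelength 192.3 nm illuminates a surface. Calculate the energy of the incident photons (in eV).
6.4474 eV

Using E = hf = hc/λ:

E = hc/λ = (6.626×10⁻³⁴ J·s)(3×10⁸ m/s) / (192.3×10⁻⁹ m)
E = 6.4474 eV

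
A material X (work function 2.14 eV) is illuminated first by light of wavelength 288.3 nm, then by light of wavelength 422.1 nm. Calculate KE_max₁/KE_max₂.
2.7097

Using Einstein's equation: KE_max = hc/λ - φ

For λ₁ = 288.3 nm:
E₁ = hc/λ₁ = 4.3005 eV
KE₁ = E₁ - φ = 4.3005 - 2.14 = 2.1605 eV

For λ₂ = 422.1 nm:
E₂ = hc/λ₂ = 2.9373 eV
KE₂ = E₂ - φ = 2.9373 - 2.14 = 0.7973 eV

Ratio: KE₁/KE₂ = 2.1605/0.7973 = 2.7097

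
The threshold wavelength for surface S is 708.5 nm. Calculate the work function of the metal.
1.75 eV

At the threshold wavelength, photon energy equals work function:
φ = hc/λ₀

Calculating:
φ = (6.626×10⁻³⁴ J·s)(3×10⁸ m/s) / (708.5×10⁻⁹ m)
φ = 1.75 eV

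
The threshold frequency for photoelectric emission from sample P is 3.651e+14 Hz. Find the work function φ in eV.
1.51 eV

At the threshold frequency, photon energy equals work function:
φ = hf₀

Calculating:
φ = (6.626×10⁻³⁴ J·s)(3.651e+14 Hz)
φ = 1.51 eV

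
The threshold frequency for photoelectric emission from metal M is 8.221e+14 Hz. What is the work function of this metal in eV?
3.40 eV

At the threshold frequency, photon energy equals work function:
φ = hf₀

Calculating:
φ = (6.626×10⁻³⁴ J·s)(8.221e+14 Hz)
φ = 3.40 eV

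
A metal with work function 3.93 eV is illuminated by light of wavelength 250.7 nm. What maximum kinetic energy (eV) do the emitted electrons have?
1.0155 eV

Using Einstein's photoelectric equation: KE_max = hf - φ = hc/λ - φ

First, calculate the photon energy:
E_photon = hc/λ = (6.626×10⁻³⁴ J·s)(3×10⁸ m/s) / (250.7×10⁻⁹ m)
E_photon = 4.9455 eV

Then, the maximum kinetic energy:
KE_max = E_photon - φ = 4.9455 eV - 3.93 eV = 1.0155 eV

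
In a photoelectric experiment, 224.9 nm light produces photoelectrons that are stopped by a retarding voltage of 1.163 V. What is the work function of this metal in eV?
4.35 eV

The stopping potential gives the maximum kinetic energy: KE_max = eV_s = 1.163 eV

From Einstein's photoelectric equation: KE_max = hc/λ - φ
Rearranging: φ = hc/λ - KE_max

Calculate photon energy:
E_photon = hc/λ = (6.626×10⁻³⁴ J·s)(3×10⁸ m/s) / (224.9×10⁻⁹ m) = 5.5129 eV

Therefore:
φ = 5.5129 - 1.163 = 4.35 eV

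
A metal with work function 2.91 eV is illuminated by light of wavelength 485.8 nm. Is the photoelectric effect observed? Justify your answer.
No

For photoemission, the photon energy must exceed the work function.

Photon energy: E = hc/λ = 2.5522 eV
Work function: φ = 2.91 eV

Since E_photon (2.5522 eV) < φ (2.91 eV), photoemission will NOT occur.
The threshold wavelength is λ₀ = hc/φ = 426.1 nm.
Since 485.8 nm > 426.1 nm, the photons lack sufficient energy.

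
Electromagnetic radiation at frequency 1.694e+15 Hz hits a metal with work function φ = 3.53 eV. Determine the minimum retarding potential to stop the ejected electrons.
3.4758 V

The stopping potential V_s satisfies: eV_s = KE_max

First, find KE_max using Einstein's equation:
E_photon = hf = (6.626×10⁻³⁴ J·s)(1.694e+15 Hz) = 7.0058 eV
KE_max = E_photon - φ = 7.0058 - 3.53 = 3.4758 eV

Since eV_s = KE_max:
V_s = KE_max/e = 3.4758 V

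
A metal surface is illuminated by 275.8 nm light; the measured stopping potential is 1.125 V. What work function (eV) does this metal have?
3.37 eV

The stopping potential gives the maximum kinetic energy: KE_max = eV_s = 1.125 eV

From Einstein's photoelectric equation: KE_max = hc/λ - φ
Rearranging: φ = hc/λ - KE_max

Calculate photon energy:
E_photon = hc/λ = (6.626×10⁻³⁴ J·s)(3×10⁸ m/s) / (275.8×10⁻⁹ m) = 4.4954 eV

Therefore:
φ = 4.4954 - 1.125 = 3.37 eV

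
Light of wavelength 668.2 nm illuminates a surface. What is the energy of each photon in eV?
1.8555 eV

Using E = hf = hc/λ:

E = hc/λ = (6.626×10⁻³⁴ J·s)(3×10⁸ m/s) / (668.2×10⁻⁹ m)
E = 1.8555 eV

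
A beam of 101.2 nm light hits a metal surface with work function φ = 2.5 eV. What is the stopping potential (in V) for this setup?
9.7514 V

The stopping potential V_s satisfies: eV_s = KE_max

First, find KE_max using Einstein's equation:
E_photon = hc/λ = 12.2514 eV
KE_max = E_photon - φ = 12.2514 - 2.5 = 9.7514 eV

Since eV_s = KE_max:
V_s = KE_max/e = 9.7514 V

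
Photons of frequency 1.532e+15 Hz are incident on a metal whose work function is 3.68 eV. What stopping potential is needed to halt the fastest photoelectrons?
2.6558 V

The stopping potential V_s satisfies: eV_s = KE_max

First, find KE_max using Einstein's equation:
E_photon = hf = (6.626×10⁻³⁴ J·s)(1.532e+15 Hz) = 6.3358 eV
KE_max = E_photon - φ = 6.3358 - 3.68 = 2.6558 eV

Since eV_s = KE_max:
V_s = KE_max/e = 2.6558 V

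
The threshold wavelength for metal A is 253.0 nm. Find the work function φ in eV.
4.90 eV

At the threshold wavelength, photon energy equals work function:
φ = hc/λ₀

Calculating:
φ = (6.626×10⁻³⁴ J·s)(3×10⁸ m/s) / (253.0×10⁻⁹ m)
φ = 4.90 eV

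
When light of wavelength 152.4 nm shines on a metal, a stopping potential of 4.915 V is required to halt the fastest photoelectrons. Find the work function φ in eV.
3.22 eV

The stopping potential gives the maximum kinetic energy: KE_max = eV_s = 4.915 eV

From Einstein's photoelectric equation: KE_max = hc/λ - φ
Rearranging: φ = hc/λ - KE_max

Calculate photon energy:
E_photon = hc/λ = (6.626×10⁻³⁴ J·s)(3×10⁸ m/s) / (152.4×10⁻⁹ m) = 8.1354 eV

Therefore:
φ = 8.1354 - 4.915 = 3.22 eV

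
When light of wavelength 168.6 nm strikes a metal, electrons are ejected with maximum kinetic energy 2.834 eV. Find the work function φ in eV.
4.52 eV

From Einstein's photoelectric equation: KE_max = hf - φ = hc/λ - φ

Rearranging for φ:
φ = hc/λ - KE_max

Calculate photon energy:
E_photon = hc/λ = 7.3537 eV

Therefore:
φ = 7.3537 - 2.834 = 4.52 eV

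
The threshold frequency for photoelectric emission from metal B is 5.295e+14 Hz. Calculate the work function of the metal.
2.19 eV

At the threshold frequency, photon energy equals work function:
φ = hf₀

Calculating:
φ = (6.626×10⁻³⁴ J·s)(5.295e+14 Hz)
φ = 2.19 eV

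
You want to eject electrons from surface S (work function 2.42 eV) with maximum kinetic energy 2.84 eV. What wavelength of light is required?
235.71 nm

From Einstein's equation: KE_max = hc/λ - φ

Rearranging for λ:
hc/λ = KE_max + φ
λ = hc/(KE_max + φ)

Required photon energy:
E_photon = KE_max + φ = 2.84 + 2.42 = 5.26 eV

Required wavelength:
λ = hc/E_photon = (6.626×10⁻³⁴)(3×10⁸) / (5.26 × 1.602×10⁻¹⁹)
λ = 235.71 nm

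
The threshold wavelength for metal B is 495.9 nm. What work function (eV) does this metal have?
2.50 eV

At the threshold wavelength, photon energy equals work function:
φ = hc/λ₀

Calculating:
φ = (6.626×10⁻³⁴ J·s)(3×10⁸ m/s) / (495.9×10⁻⁹ m)
φ = 2.50 eV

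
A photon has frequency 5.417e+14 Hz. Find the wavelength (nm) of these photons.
553.43 nm

Using the wave equation: c = fλ

Solving for wavelength:
λ = c/f = (3×10⁸ m/s) / (5.417e+14 Hz)
λ = 553.43 nm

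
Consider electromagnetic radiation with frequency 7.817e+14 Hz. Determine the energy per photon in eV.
3.2329 eV

Using E = hf:

E = hf = (6.626×10⁻³⁴ J·s)(7.817e+14 Hz)
E = 3.2329 eV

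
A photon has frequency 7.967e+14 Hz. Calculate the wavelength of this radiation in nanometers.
376.29 nm

Using the wave equation: c = fλ

Solving for wavelength:
λ = c/f = (3×10⁸ m/s) / (7.967e+14 Hz)
λ = 376.29 nm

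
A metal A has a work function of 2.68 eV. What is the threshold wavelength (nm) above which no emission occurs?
462.63 nm

The threshold wavelength is when the photon energy equals the work function:
hc/λ₀ = φ

Solving for λ₀:
λ₀ = hc/φ = (6.626×10⁻³⁴ J·s)(3×10⁸ m/s) / (2.68 eV × 1.602×10⁻¹⁹ J/eV)
λ₀ = 462.63 nm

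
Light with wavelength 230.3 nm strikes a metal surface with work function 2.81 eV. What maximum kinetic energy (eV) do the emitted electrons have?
2.5736 eV

Using Einstein's photoelectric equation: KE_max = hf - φ = hc/λ - φ

First, calculate the photon energy:
E_photon = hc/λ = (6.626×10⁻³⁴ J·s)(3×10⁸ m/s) / (230.3×10⁻⁹ m)
E_photon = 5.3836 eV

Then, the maximum kinetic energy:
KE_max = E_photon - φ = 5.3836 eV - 2.81 eV = 2.5736 eV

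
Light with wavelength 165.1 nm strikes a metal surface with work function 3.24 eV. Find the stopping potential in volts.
4.2696 V

The stopping potential V_s satisfies: eV_s = KE_max

First, find KE_max using Einstein's equation:
E_photon = hc/λ = 7.5096 eV
KE_max = E_photon - φ = 7.5096 - 3.24 = 4.2696 eV

Since eV_s = KE_max:
V_s = KE_max/e = 4.2696 V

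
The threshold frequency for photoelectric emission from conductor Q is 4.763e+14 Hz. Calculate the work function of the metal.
1.97 eV

At the threshold frequency, photon energy equals work function:
φ = hf₀

Calculating:
φ = (6.626×10⁻³⁴ J·s)(4.763e+14 Hz)
φ = 1.97 eV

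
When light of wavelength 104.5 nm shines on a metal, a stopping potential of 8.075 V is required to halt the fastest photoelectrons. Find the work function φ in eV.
3.79 eV

The stopping potential gives the maximum kinetic energy: KE_max = eV_s = 8.075 eV

From Einstein's photoelectric equation: KE_max = hc/λ - φ
Rearranging: φ = hc/λ - KE_max

Calculate photon energy:
E_photon = hc/λ = (6.626×10⁻³⁴ J·s)(3×10⁸ m/s) / (104.5×10⁻⁹ m) = 11.8645 eV

Therefore:
φ = 11.8645 - 8.075 = 3.79 eV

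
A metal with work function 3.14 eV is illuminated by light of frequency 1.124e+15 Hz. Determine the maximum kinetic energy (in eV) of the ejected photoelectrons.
1.5085 eV

Using Einstein's photoelectric equation: KE_max = hf - φ

First, calculate the photon energy:
E_photon = hf = (6.626×10⁻³⁴ J·s)(1.124e+15 Hz)
E_photon = 4.6485 eV

Then, the maximum kinetic energy:
KE_max = E_photon - φ = 4.6485 eV - 3.14 eV = 1.5085 eV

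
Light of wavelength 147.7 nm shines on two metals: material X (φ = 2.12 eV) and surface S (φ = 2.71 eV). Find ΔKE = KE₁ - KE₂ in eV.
0.5900 eV

Using KE_max = hc/λ - φ for each metal:

Photon energy: E = hc/λ = 8.3943 eV

For material X (φ₁ = 2.12 eV):
KE₁ = E - φ₁ = 8.3943 - 2.12 = 6.2743 eV

For surface S (φ₂ = 2.71 eV):
KE₂ = E - φ₂ = 8.3943 - 2.71 = 5.6843 eV

Difference:
ΔKE = KE₁ - KE₂ = 6.2743 - 5.6843 = 0.5900 eV

Note: The difference equals the difference in work functions: 2.71 - 2.12 = 0.59 eV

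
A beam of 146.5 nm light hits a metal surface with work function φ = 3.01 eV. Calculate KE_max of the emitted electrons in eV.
5.4531 eV

Using Einstein's photoelectric equation: KE_max = hf - φ = hc/λ - φ

First, calculate the photon energy:
E_photon = hc/λ = (6.626×10⁻³⁴ J·s)(3×10⁸ m/s) / (146.5×10⁻⁹ m)
E_photon = 8.4631 eV

Then, the maximum kinetic energy:
KE_max = E_photon - φ = 8.4631 eV - 3.01 eV = 5.4531 eV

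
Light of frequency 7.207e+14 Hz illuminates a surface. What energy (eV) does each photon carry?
2.9806 eV

Using E = hf:

E = hf = (6.626×10⁻³⁴ J·s)(7.207e+14 Hz)
E = 2.9806 eV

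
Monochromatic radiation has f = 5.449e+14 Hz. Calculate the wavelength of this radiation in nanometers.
550.18 nm

Using the wave equation: c = fλ

Solving for wavelength:
λ = c/f = (3×10⁸ m/s) / (5.449e+14 Hz)
λ = 550.18 nm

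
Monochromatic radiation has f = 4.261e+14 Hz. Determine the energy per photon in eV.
1.7622 eV

Using E = hf:

E = hf = (6.626×10⁻³⁴ J·s)(4.261e+14 Hz)
E = 1.7622 eV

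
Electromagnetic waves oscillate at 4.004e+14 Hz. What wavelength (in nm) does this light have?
748.73 nm

Using the wave equation: c = fλ

Solving for wavelength:
λ = c/f = (3×10⁸ m/s) / (4.004e+14 Hz)
λ = 748.73 nm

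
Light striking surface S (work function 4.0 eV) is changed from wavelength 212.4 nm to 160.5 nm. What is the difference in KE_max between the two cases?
1.8876 eV

Using Einstein's equation: KE_max = hc/λ - φ

For λ₁ = 212.4 nm:
KE₁ = hc/λ₁ - φ = 5.8373 - 4.0 = 1.8373 eV

For λ₂ = 160.5 nm:
KE₂ = hc/λ₂ - φ = 7.7249 - 4.0 = 3.7249 eV

Change in KE:
ΔKE = KE₂ - KE₁ = 3.7249 - 1.8373 = 1.8876 eV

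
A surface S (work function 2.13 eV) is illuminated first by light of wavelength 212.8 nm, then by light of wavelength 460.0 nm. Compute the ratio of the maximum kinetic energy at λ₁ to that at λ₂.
6.5386

Using Einstein's equation: KE_max = hc/λ - φ

For λ₁ = 212.8 nm:
E₁ = hc/λ₁ = 5.8263 eV
KE₁ = E₁ - φ = 5.8263 - 2.13 = 3.6963 eV

For λ₂ = 460.0 nm:
E₂ = hc/λ₂ = 2.6953 eV
KE₂ = E₂ - φ = 2.6953 - 2.13 = 0.5653 eV

Ratio: KE₁/KE₂ = 3.6963/0.5653 = 6.5386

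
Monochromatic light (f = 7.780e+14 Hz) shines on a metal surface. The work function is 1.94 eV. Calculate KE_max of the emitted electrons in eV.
1.2775 eV

Using Einstein's photoelectric equation: KE_max = hf - φ

First, calculate the photon energy:
E_photon = hf = (6.626×10⁻³⁴ J·s)(7.780e+14 Hz)
E_photon = 3.2175 eV

Then, the maximum kinetic energy:
KE_max = E_photon - φ = 3.2175 eV - 1.94 eV = 1.2775 eV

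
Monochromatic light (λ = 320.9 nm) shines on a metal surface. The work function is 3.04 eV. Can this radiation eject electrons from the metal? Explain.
Yes

For photoemission, the photon energy must exceed the work function.

Photon energy: E = hc/λ = 3.8636 eV
Work function: φ = 3.04 eV

Since E_photon (3.8636 eV) > φ (3.04 eV), photoemission WILL occur.
The threshold wavelength is λ₀ = hc/φ = 407.8 nm.
Since 320.9 nm < 407.8 nm, the light has sufficient energy.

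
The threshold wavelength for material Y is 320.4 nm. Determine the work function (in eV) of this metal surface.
3.87 eV

At the threshold wavelength, photon energy equals work function:
φ = hc/λ₀

Calculating:
φ = (6.626×10⁻³⁴ J·s)(3×10⁸ m/s) / (320.4×10⁻⁹ m)
φ = 3.87 eV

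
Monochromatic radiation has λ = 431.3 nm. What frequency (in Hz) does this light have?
6.9509e+14 Hz

Using the wave equation: c = fλ

Solving for frequency:
f = c/λ = (3×10⁸ m/s) / (431.3×10⁻⁹ m)
f = 6.9509e+14 Hz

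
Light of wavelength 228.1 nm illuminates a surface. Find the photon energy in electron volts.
5.4355 eV

Using E = hf = hc/λ:

E = hc/λ = (6.626×10⁻³⁴ J·s)(3×10⁸ m/s) / (228.1×10⁻⁹ m)
E = 5.4355 eV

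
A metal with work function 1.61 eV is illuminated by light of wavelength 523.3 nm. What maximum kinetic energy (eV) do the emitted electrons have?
0.7593 eV

Using Einstein's photoelectric equation: KE_max = hf - φ = hc/λ - φ

First, calculate the photon energy:
E_photon = hc/λ = (6.626×10⁻³⁴ J·s)(3×10⁸ m/s) / (523.3×10⁻⁹ m)
E_photon = 2.3693 eV

Then, the maximum kinetic energy:
KE_max = E_photon - φ = 2.3693 eV - 1.61 eV = 0.7593 eV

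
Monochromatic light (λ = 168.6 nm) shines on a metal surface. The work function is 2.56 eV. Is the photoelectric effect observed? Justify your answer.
Yes

For photoemission, the photon energy must exceed the work function.

Photon energy: E = hc/λ = 7.3537 eV
Work function: φ = 2.56 eV

Since E_photon (7.3537 eV) > φ (2.56 eV), photoemission WILL occur.
The threshold wavelength is λ₀ = hc/φ = 484.3 nm.
Since 168.6 nm < 484.3 nm, the light has sufficient energy.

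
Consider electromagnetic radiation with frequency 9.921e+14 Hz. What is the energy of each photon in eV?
4.1030 eV

Using E = hf:

E = hf = (6.626×10⁻³⁴ J·s)(9.921e+14 Hz)
E = 4.1030 eV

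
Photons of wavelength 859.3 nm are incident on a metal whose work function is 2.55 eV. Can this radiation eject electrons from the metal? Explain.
No

For photoemission, the photon energy must exceed the work function.

Photon energy: E = hc/λ = 1.4429 eV
Work function: φ = 2.55 eV

Since E_photon (1.4429 eV) < φ (2.55 eV), photoemission will NOT occur.
The threshold wavelength is λ₀ = hc/φ = 486.2 nm.
Since 859.3 nm > 486.2 nm, the photons lack sufficient energy.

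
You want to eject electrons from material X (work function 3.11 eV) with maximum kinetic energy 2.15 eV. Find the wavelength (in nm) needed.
235.71 nm

From Einstein's equation: KE_max = hc/λ - φ

Rearranging for λ:
hc/λ = KE_max + φ
λ = hc/(KE_max + φ)

Required photon energy:
E_photon = KE_max + φ = 2.15 + 3.11 = 5.26 eV

Required wavelength:
λ = hc/E_photon = (6.626×10⁻³⁴)(3×10⁸) / (5.26 × 1.602×10⁻¹⁹)
λ = 235.71 nm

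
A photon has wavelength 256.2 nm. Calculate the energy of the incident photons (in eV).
4.8394 eV

Using E = hf = hc/λ:

E = hc/λ = (6.626×10⁻³⁴ J·s)(3×10⁸ m/s) / (256.2×10⁻⁹ m)
E = 4.8394 eV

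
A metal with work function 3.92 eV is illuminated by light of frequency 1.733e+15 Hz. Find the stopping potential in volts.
3.2471 V

The stopping potential V_s satisfies: eV_s = KE_max

First, find KE_max using Einstein's equation:
E_photon = hf = (6.626×10⁻³⁴ J·s)(1.733e+15 Hz) = 7.1671 eV
KE_max = E_photon - φ = 7.1671 - 3.92 = 3.2471 eV

Since eV_s = KE_max:
V_s = KE_max/e = 3.2471 V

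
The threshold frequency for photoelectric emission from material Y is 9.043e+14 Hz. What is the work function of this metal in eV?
3.74 eV

At the threshold frequency, photon energy equals work function:
φ = hf₀

Calculating:
φ = (6.626×10⁻³⁴ J·s)(9.043e+14 Hz)
φ = 3.74 eV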